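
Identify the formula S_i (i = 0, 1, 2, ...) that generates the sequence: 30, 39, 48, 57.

Check differences: 39 - 30 = 9
48 - 39 = 9
Common difference d = 9.
First term a = 30.
Formula: S_i = 30 + 9*i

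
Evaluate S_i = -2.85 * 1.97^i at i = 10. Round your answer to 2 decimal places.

S_10 = -2.85 * 1.97^10 ≈ -2.85 * 880.364 ≈ -2509.04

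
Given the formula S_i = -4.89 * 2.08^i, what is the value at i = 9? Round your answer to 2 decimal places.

S_9 = -4.89 * 2.08^9 ≈ -4.89 * 728.7356 ≈ -3563.52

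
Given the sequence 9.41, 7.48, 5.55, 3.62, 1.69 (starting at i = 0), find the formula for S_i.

Check differences: 7.48 - 9.41 = -1.93
5.55 - 7.48 = -1.93
Common difference d = -1.93.
First term a = 9.41.
Formula: S_i = 9.41 - 1.93*i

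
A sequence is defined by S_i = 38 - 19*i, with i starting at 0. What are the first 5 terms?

This is an arithmetic sequence.
i=0: S_0 = 38 + -19*0 = 38
i=1: S_1 = 38 + -19*1 = 19
i=2: S_2 = 38 + -19*2 = 0
i=3: S_3 = 38 + -19*3 = -19
i=4: S_4 = 38 + -19*4 = -38
The first 5 terms are: [38, 19, 0, -19, -38]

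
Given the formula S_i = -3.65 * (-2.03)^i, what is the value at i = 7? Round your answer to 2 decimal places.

S_7 = -3.65 * (-2.03)^7 ≈ -3.65 * -142.0601 ≈ 518.52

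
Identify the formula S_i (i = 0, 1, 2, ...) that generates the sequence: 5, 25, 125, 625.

Check ratios: 25 / 5 = 5.0
Common ratio r = 5.
First term a = 5.
Formula: S_i = 5 * 5^i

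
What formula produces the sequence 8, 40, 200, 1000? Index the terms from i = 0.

Check ratios: 40 / 8 = 5.0
Common ratio r = 5.
First term a = 8.
Formula: S_i = 8 * 5^i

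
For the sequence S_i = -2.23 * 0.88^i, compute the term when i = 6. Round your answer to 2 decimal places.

S_6 = -2.23 * 0.88^6 ≈ -2.23 * 0.4644 ≈ -1.04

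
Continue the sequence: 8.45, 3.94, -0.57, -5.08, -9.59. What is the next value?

Differences: 3.94 - 8.45 = -4.51
This is an arithmetic sequence with common difference d = -4.51.
Next term = -9.59 + -4.51 = -14.1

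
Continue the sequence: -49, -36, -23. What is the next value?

Differences: -36 - -49 = 13
This is an arithmetic sequence with common difference d = 13.
Next term = -23 + 13 = -10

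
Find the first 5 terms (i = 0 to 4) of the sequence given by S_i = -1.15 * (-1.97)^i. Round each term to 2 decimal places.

This is a geometric sequence.
i=0: S_0 = -1.15 * (-1.97)^0 = -1.15
i=1: S_1 = -1.15 * (-1.97)^1 ≈ 2.27
i=2: S_2 = -1.15 * (-1.97)^2 ≈ -4.46
i=3: S_3 = -1.15 * (-1.97)^3 ≈ 8.79
i=4: S_4 = -1.15 * (-1.97)^4 ≈ -17.32
The first 5 terms are: [-1.15, 2.27, -4.46, 8.79, -17.32]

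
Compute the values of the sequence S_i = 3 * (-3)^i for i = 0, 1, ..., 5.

This is a geometric sequence.
i=0: S_0 = 3 * (-3)^0 = 3
i=1: S_1 = 3 * (-3)^1 = -9
i=2: S_2 = 3 * (-3)^2 = 27
i=3: S_3 = 3 * (-3)^3 = -81
i=4: S_4 = 3 * (-3)^4 = 243
i=5: S_5 = 3 * (-3)^5 = -729
The first 6 terms are: [3, -9, 27, -81, 243, -729]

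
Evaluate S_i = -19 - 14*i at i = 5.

S_5 = -19 + -14*5 = -19 + -70 = -89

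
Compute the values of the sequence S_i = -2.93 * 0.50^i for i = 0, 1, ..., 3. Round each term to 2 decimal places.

This is a geometric sequence.
i=0: S_0 = -2.93 * 0.5^0 = -2.93
i=1: S_1 = -2.93 * 0.5^1 ≈ -1.47
i=2: S_2 = -2.93 * 0.5^2 ≈ -0.73
i=3: S_3 = -2.93 * 0.5^3 ≈ -0.37
The first 4 terms are: [-2.93, -1.47, -0.73, -0.37]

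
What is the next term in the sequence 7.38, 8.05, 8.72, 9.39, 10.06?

Differences: 8.05 - 7.38 = 0.67
This is an arithmetic sequence with common difference d = 0.67.
Next term = 10.06 + 0.67 = 10.73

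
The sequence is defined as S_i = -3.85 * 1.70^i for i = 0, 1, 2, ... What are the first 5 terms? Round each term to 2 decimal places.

This is a geometric sequence.
i=0: S_0 = -3.85 * 1.7^0 = -3.85
i=1: S_1 = -3.85 * 1.7^1 ≈ -6.55
i=2: S_2 = -3.85 * 1.7^2 ≈ -11.13
i=3: S_3 = -3.85 * 1.7^3 ≈ -18.92
i=4: S_4 = -3.85 * 1.7^4 ≈ -32.16
The first 5 terms are: [-3.85, -6.55, -11.13, -18.92, -32.16]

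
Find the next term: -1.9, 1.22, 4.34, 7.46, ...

Differences: 1.22 - -1.9 = 3.12
This is an arithmetic sequence with common difference d = 3.12.
Next term = 7.46 + 3.12 = 10.58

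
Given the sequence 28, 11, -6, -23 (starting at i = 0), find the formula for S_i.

Check differences: 11 - 28 = -17
-6 - 11 = -17
Common difference d = -17.
First term a = 28.
Formula: S_i = 28 - 17*i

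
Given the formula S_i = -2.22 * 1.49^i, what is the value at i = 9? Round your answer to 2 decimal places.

S_9 = -2.22 * 1.49^9 ≈ -2.22 * 36.1973 ≈ -80.36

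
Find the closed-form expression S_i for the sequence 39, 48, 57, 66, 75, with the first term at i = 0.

Check differences: 48 - 39 = 9
57 - 48 = 9
Common difference d = 9.
First term a = 39.
Formula: S_i = 39 + 9*i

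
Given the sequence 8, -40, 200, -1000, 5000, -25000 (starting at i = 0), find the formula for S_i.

Check ratios: -40 / 8 = -5.0
Common ratio r = -5.
First term a = 8.
Formula: S_i = 8 * (-5)^i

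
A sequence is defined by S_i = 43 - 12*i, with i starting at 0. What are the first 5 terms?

This is an arithmetic sequence.
i=0: S_0 = 43 + -12*0 = 43
i=1: S_1 = 43 + -12*1 = 31
i=2: S_2 = 43 + -12*2 = 19
i=3: S_3 = 43 + -12*3 = 7
i=4: S_4 = 43 + -12*4 = -5
The first 5 terms are: [43, 31, 19, 7, -5]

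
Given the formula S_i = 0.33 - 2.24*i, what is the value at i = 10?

S_10 = 0.33 + -2.24*10 = 0.33 + -22.4 = -22.07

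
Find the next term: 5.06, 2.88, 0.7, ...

Differences: 2.88 - 5.06 = -2.18
This is an arithmetic sequence with common difference d = -2.18.
Next term = 0.7 + -2.18 = -1.48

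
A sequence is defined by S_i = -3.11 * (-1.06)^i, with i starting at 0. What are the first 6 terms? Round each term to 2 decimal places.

This is a geometric sequence.
i=0: S_0 = -3.11 * (-1.06)^0 = -3.11
i=1: S_1 = -3.11 * (-1.06)^1 ≈ 3.3
i=2: S_2 = -3.11 * (-1.06)^2 ≈ -3.49
i=3: S_3 = -3.11 * (-1.06)^3 ≈ 3.7
i=4: S_4 = -3.11 * (-1.06)^4 ≈ -3.93
i=5: S_5 = -3.11 * (-1.06)^5 ≈ 4.16
The first 6 terms are: [-3.11, 3.3, -3.49, 3.7, -3.93, 4.16]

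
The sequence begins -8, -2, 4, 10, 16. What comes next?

Differences: -2 - -8 = 6
This is an arithmetic sequence with common difference d = 6.
Next term = 16 + 6 = 22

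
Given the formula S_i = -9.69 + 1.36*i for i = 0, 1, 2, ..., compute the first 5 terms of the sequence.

This is an arithmetic sequence.
i=0: S_0 = -9.69 + 1.36*0 = -9.69
i=1: S_1 = -9.69 + 1.36*1 = -8.33
i=2: S_2 = -9.69 + 1.36*2 = -6.97
i=3: S_3 = -9.69 + 1.36*3 = -5.61
i=4: S_4 = -9.69 + 1.36*4 = -4.25
The first 5 terms are: [-9.69, -8.33, -6.97, -5.61, -4.25]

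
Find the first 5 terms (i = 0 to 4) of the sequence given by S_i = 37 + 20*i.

This is an arithmetic sequence.
i=0: S_0 = 37 + 20*0 = 37
i=1: S_1 = 37 + 20*1 = 57
i=2: S_2 = 37 + 20*2 = 77
i=3: S_3 = 37 + 20*3 = 97
i=4: S_4 = 37 + 20*4 = 117
The first 5 terms are: [37, 57, 77, 97, 117]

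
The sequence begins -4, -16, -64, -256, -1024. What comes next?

Ratios: -16 / -4 = 4.0
This is a geometric sequence with common ratio r = 4.
Next term = -1024 * 4 = -4096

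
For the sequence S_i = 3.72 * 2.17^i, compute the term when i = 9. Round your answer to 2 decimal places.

S_9 = 3.72 * 2.17^9 ≈ 3.72 * 1066.9341 ≈ 3968.99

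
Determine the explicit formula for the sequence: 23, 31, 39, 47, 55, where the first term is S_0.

Check differences: 31 - 23 = 8
39 - 31 = 8
Common difference d = 8.
First term a = 23.
Formula: S_i = 23 + 8*i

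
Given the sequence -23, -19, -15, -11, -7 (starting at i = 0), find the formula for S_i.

Check differences: -19 - -23 = 4
-15 - -19 = 4
Common difference d = 4.
First term a = -23.
Formula: S_i = -23 + 4*i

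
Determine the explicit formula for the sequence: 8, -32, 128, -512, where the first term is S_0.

Check ratios: -32 / 8 = -4.0
Common ratio r = -4.
First term a = 8.
Formula: S_i = 8 * (-4)^i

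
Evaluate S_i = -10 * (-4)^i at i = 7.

S_7 = -10 * (-4)^7 = -10 * -16384 = 163840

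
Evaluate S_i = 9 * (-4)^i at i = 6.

S_6 = 9 * (-4)^6 = 9 * 4096 = 36864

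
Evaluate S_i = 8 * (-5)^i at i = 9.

S_9 = 8 * (-5)^9 = 8 * -1953125 = -15625000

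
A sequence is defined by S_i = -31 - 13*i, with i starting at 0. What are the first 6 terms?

This is an arithmetic sequence.
i=0: S_0 = -31 + -13*0 = -31
i=1: S_1 = -31 + -13*1 = -44
i=2: S_2 = -31 + -13*2 = -57
i=3: S_3 = -31 + -13*3 = -70
i=4: S_4 = -31 + -13*4 = -83
i=5: S_5 = -31 + -13*5 = -96
The first 6 terms are: [-31, -44, -57, -70, -83, -96]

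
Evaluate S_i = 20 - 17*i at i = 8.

S_8 = 20 + -17*8 = 20 + -136 = -116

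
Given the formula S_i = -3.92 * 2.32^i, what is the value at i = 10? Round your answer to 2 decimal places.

S_10 = -3.92 * 2.32^10 ≈ -3.92 * 4517.3095 ≈ -17707.85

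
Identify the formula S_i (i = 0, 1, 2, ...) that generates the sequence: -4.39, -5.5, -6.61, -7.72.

Check differences: -5.5 - -4.39 = -1.11
-6.61 - -5.5 = -1.11
Common difference d = -1.11.
First term a = -4.39.
Formula: S_i = -4.39 - 1.11*i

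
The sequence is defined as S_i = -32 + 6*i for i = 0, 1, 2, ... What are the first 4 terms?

This is an arithmetic sequence.
i=0: S_0 = -32 + 6*0 = -32
i=1: S_1 = -32 + 6*1 = -26
i=2: S_2 = -32 + 6*2 = -20
i=3: S_3 = -32 + 6*3 = -14
The first 4 terms are: [-32, -26, -20, -14]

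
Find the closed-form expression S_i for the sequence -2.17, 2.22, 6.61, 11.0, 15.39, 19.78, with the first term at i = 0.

Check differences: 2.22 - -2.17 = 4.39
6.61 - 2.22 = 4.39
Common difference d = 4.39.
First term a = -2.17.
Formula: S_i = -2.17 + 4.39*i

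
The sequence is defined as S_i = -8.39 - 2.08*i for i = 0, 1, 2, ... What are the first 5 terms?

This is an arithmetic sequence.
i=0: S_0 = -8.39 + -2.08*0 = -8.39
i=1: S_1 = -8.39 + -2.08*1 = -10.47
i=2: S_2 = -8.39 + -2.08*2 = -12.55
i=3: S_3 = -8.39 + -2.08*3 = -14.63
i=4: S_4 = -8.39 + -2.08*4 = -16.71
The first 5 terms are: [-8.39, -10.47, -12.55, -14.63, -16.71]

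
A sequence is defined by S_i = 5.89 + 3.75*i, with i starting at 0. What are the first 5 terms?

This is an arithmetic sequence.
i=0: S_0 = 5.89 + 3.75*0 = 5.89
i=1: S_1 = 5.89 + 3.75*1 = 9.64
i=2: S_2 = 5.89 + 3.75*2 = 13.39
i=3: S_3 = 5.89 + 3.75*3 = 17.14
i=4: S_4 = 5.89 + 3.75*4 = 20.89
The first 5 terms are: [5.89, 9.64, 13.39, 17.14, 20.89]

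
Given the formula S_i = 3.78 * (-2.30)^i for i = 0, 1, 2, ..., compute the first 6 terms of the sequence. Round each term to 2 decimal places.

This is a geometric sequence.
i=0: S_0 = 3.78 * (-2.3)^0 = 3.78
i=1: S_1 = 3.78 * (-2.3)^1 ≈ -8.69
i=2: S_2 = 3.78 * (-2.3)^2 ≈ 20.0
i=3: S_3 = 3.78 * (-2.3)^3 ≈ -45.99
i=4: S_4 = 3.78 * (-2.3)^4 ≈ 105.78
i=5: S_5 = 3.78 * (-2.3)^5 ≈ -243.29
The first 6 terms are: [3.78, -8.69, 20.0, -45.99, 105.78, -243.29]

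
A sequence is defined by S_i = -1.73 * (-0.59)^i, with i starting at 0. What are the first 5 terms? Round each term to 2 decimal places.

This is a geometric sequence.
i=0: S_0 = -1.73 * (-0.59)^0 = -1.73
i=1: S_1 = -1.73 * (-0.59)^1 ≈ 1.02
i=2: S_2 = -1.73 * (-0.59)^2 ≈ -0.6
i=3: S_3 = -1.73 * (-0.59)^3 ≈ 0.36
i=4: S_4 = -1.73 * (-0.59)^4 ≈ -0.21
The first 5 terms are: [-1.73, 1.02, -0.6, 0.36, -0.21]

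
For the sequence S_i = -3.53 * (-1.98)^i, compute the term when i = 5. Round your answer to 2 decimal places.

S_5 = -3.53 * (-1.98)^5 ≈ -3.53 * -30.4317 ≈ 107.42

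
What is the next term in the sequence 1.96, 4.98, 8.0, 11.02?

Differences: 4.98 - 1.96 = 3.02
This is an arithmetic sequence with common difference d = 3.02.
Next term = 11.02 + 3.02 = 14.04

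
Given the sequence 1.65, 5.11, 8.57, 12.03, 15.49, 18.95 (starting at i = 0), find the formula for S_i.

Check differences: 5.11 - 1.65 = 3.46
8.57 - 5.11 = 3.46
Common difference d = 3.46.
First term a = 1.65.
Formula: S_i = 1.65 + 3.46*i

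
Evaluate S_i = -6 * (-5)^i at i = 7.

S_7 = -6 * (-5)^7 = -6 * -78125 = 468750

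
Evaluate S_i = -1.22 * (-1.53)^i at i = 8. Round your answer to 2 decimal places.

S_8 = -1.22 * (-1.53)^8 ≈ -1.22 * 30.0283 ≈ -36.63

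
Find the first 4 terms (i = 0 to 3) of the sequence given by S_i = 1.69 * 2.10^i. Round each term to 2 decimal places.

This is a geometric sequence.
i=0: S_0 = 1.69 * 2.1^0 = 1.69
i=1: S_1 = 1.69 * 2.1^1 ≈ 3.55
i=2: S_2 = 1.69 * 2.1^2 ≈ 7.45
i=3: S_3 = 1.69 * 2.1^3 ≈ 15.65
The first 4 terms are: [1.69, 3.55, 7.45, 15.65]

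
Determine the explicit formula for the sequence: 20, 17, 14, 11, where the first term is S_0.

Check differences: 17 - 20 = -3
14 - 17 = -3
Common difference d = -3.
First term a = 20.
Formula: S_i = 20 - 3*i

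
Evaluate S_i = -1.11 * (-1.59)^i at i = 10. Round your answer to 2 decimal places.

S_10 = -1.11 * (-1.59)^10 ≈ -1.11 * 103.2693 ≈ -114.63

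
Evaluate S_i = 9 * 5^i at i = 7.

S_7 = 9 * 5^7 = 9 * 78125 = 703125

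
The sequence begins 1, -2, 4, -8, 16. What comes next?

Ratios: -2 / 1 = -2.0
This is a geometric sequence with common ratio r = -2.
Next term = 16 * -2 = -32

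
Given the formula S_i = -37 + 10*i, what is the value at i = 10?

S_10 = -37 + 10*10 = -37 + 100 = 63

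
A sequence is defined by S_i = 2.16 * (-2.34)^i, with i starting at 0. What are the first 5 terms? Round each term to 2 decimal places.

This is a geometric sequence.
i=0: S_0 = 2.16 * (-2.34)^0 = 2.16
i=1: S_1 = 2.16 * (-2.34)^1 ≈ -5.05
i=2: S_2 = 2.16 * (-2.34)^2 ≈ 11.83
i=3: S_3 = 2.16 * (-2.34)^3 ≈ -27.68
i=4: S_4 = 2.16 * (-2.34)^4 ≈ 64.76
The first 5 terms are: [2.16, -5.05, 11.83, -27.68, 64.76]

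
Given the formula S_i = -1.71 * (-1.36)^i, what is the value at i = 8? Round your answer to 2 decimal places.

S_8 = -1.71 * (-1.36)^8 ≈ -1.71 * 11.7034 ≈ -20.01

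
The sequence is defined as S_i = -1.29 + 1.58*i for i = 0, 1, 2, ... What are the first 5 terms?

This is an arithmetic sequence.
i=0: S_0 = -1.29 + 1.58*0 = -1.29
i=1: S_1 = -1.29 + 1.58*1 = 0.29
i=2: S_2 = -1.29 + 1.58*2 = 1.87
i=3: S_3 = -1.29 + 1.58*3 = 3.45
i=4: S_4 = -1.29 + 1.58*4 = 5.03
The first 5 terms are: [-1.29, 0.29, 1.87, 3.45, 5.03]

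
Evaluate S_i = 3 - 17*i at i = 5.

S_5 = 3 + -17*5 = 3 + -85 = -82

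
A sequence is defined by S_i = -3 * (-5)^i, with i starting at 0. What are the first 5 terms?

This is a geometric sequence.
i=0: S_0 = -3 * (-5)^0 = -3
i=1: S_1 = -3 * (-5)^1 = 15
i=2: S_2 = -3 * (-5)^2 = -75
i=3: S_3 = -3 * (-5)^3 = 375
i=4: S_4 = -3 * (-5)^4 = -1875
The first 5 terms are: [-3, 15, -75, 375, -1875]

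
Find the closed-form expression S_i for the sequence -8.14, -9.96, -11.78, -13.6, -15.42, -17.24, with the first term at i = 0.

Check differences: -9.96 - -8.14 = -1.82
-11.78 - -9.96 = -1.82
Common difference d = -1.82.
First term a = -8.14.
Formula: S_i = -8.14 - 1.82*i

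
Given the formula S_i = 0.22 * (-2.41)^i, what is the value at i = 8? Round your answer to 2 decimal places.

S_8 = 0.22 * (-2.41)^8 ≈ 0.22 * 1137.9845 ≈ 250.36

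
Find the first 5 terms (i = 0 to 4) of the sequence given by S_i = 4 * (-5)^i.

This is a geometric sequence.
i=0: S_0 = 4 * (-5)^0 = 4
i=1: S_1 = 4 * (-5)^1 = -20
i=2: S_2 = 4 * (-5)^2 = 100
i=3: S_3 = 4 * (-5)^3 = -500
i=4: S_4 = 4 * (-5)^4 = 2500
The first 5 terms are: [4, -20, 100, -500, 2500]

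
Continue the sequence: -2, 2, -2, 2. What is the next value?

Ratios: 2 / -2 = -1.0
This is a geometric sequence with common ratio r = -1.
Next term = 2 * -1 = -2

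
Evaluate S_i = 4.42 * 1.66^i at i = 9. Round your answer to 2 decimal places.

S_9 = 4.42 * 1.66^9 ≈ 4.42 * 95.7134 ≈ 423.05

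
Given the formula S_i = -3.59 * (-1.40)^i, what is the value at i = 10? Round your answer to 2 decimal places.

S_10 = -3.59 * (-1.4)^10 ≈ -3.59 * 28.9255 ≈ -103.84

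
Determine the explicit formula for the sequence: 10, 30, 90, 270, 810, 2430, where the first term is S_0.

Check ratios: 30 / 10 = 3.0
Common ratio r = 3.
First term a = 10.
Formula: S_i = 10 * 3^i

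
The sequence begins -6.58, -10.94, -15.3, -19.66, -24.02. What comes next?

Differences: -10.94 - -6.58 = -4.36
This is an arithmetic sequence with common difference d = -4.36.
Next term = -24.02 + -4.36 = -28.38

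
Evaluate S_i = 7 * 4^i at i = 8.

S_8 = 7 * 4^8 = 7 * 65536 = 458752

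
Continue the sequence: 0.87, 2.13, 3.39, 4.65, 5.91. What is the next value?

Differences: 2.13 - 0.87 = 1.26
This is an arithmetic sequence with common difference d = 1.26.
Next term = 5.91 + 1.26 = 7.17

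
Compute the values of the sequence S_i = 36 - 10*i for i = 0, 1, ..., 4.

This is an arithmetic sequence.
i=0: S_0 = 36 + -10*0 = 36
i=1: S_1 = 36 + -10*1 = 26
i=2: S_2 = 36 + -10*2 = 16
i=3: S_3 = 36 + -10*3 = 6
i=4: S_4 = 36 + -10*4 = -4
The first 5 terms are: [36, 26, 16, 6, -4]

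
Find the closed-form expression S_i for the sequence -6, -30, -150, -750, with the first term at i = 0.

Check ratios: -30 / -6 = 5.0
Common ratio r = 5.
First term a = -6.
Formula: S_i = -6 * 5^i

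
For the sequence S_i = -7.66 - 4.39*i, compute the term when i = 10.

S_10 = -7.66 + -4.39*10 = -7.66 + -43.9 = -51.56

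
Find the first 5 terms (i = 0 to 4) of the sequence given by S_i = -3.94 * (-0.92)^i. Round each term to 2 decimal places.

This is a geometric sequence.
i=0: S_0 = -3.94 * (-0.92)^0 = -3.94
i=1: S_1 = -3.94 * (-0.92)^1 ≈ 3.62
i=2: S_2 = -3.94 * (-0.92)^2 ≈ -3.33
i=3: S_3 = -3.94 * (-0.92)^3 ≈ 3.07
i=4: S_4 = -3.94 * (-0.92)^4 ≈ -2.82
The first 5 terms are: [-3.94, 3.62, -3.33, 3.07, -2.82]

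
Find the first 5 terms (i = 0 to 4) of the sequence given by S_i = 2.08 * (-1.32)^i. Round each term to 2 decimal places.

This is a geometric sequence.
i=0: S_0 = 2.08 * (-1.32)^0 = 2.08
i=1: S_1 = 2.08 * (-1.32)^1 ≈ -2.75
i=2: S_2 = 2.08 * (-1.32)^2 ≈ 3.62
i=3: S_3 = 2.08 * (-1.32)^3 ≈ -4.78
i=4: S_4 = 2.08 * (-1.32)^4 ≈ 6.31
The first 5 terms are: [2.08, -2.75, 3.62, -4.78, 6.31]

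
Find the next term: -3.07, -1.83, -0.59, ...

Differences: -1.83 - -3.07 = 1.24
This is an arithmetic sequence with common difference d = 1.24.
Next term = -0.59 + 1.24 = 0.65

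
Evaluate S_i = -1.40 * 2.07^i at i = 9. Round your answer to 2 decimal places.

S_9 = -1.4 * 2.07^9 ≈ -1.4 * 697.8034 ≈ -976.92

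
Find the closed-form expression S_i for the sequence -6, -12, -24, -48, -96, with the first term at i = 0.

Check ratios: -12 / -6 = 2.0
Common ratio r = 2.
First term a = -6.
Formula: S_i = -6 * 2^i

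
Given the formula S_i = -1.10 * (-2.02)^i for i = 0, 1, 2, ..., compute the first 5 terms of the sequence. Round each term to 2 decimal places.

This is a geometric sequence.
i=0: S_0 = -1.1 * (-2.02)^0 = -1.1
i=1: S_1 = -1.1 * (-2.02)^1 ≈ 2.22
i=2: S_2 = -1.1 * (-2.02)^2 ≈ -4.49
i=3: S_3 = -1.1 * (-2.02)^3 ≈ 9.07
i=4: S_4 = -1.1 * (-2.02)^4 ≈ -18.31
The first 5 terms are: [-1.1, 2.22, -4.49, 9.07, -18.31]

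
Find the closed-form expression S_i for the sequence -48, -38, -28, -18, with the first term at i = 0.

Check differences: -38 - -48 = 10
-28 - -38 = 10
Common difference d = 10.
First term a = -48.
Formula: S_i = -48 + 10*i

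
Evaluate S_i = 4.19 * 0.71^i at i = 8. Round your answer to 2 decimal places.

S_8 = 4.19 * 0.71^8 ≈ 4.19 * 0.0646 ≈ 0.27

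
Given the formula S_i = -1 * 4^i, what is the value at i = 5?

S_5 = -1 * 4^5 = -1 * 1024 = -1024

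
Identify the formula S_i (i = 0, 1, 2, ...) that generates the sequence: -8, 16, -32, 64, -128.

Check ratios: 16 / -8 = -2.0
Common ratio r = -2.
First term a = -8.
Formula: S_i = -8 * (-2)^i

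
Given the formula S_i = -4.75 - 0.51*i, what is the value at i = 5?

S_5 = -4.75 + -0.51*5 = -4.75 + -2.55 = -7.3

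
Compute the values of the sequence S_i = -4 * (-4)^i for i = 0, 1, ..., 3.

This is a geometric sequence.
i=0: S_0 = -4 * (-4)^0 = -4
i=1: S_1 = -4 * (-4)^1 = 16
i=2: S_2 = -4 * (-4)^2 = -64
i=3: S_3 = -4 * (-4)^3 = 256
The first 4 terms are: [-4, 16, -64, 256]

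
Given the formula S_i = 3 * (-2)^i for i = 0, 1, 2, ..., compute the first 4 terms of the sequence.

This is a geometric sequence.
i=0: S_0 = 3 * (-2)^0 = 3
i=1: S_1 = 3 * (-2)^1 = -6
i=2: S_2 = 3 * (-2)^2 = 12
i=3: S_3 = 3 * (-2)^3 = -24
The first 4 terms are: [3, -6, 12, -24]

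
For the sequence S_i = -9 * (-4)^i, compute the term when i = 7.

S_7 = -9 * (-4)^7 = -9 * -16384 = 147456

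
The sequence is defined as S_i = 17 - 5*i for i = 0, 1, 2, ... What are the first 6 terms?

This is an arithmetic sequence.
i=0: S_0 = 17 + -5*0 = 17
i=1: S_1 = 17 + -5*1 = 12
i=2: S_2 = 17 + -5*2 = 7
i=3: S_3 = 17 + -5*3 = 2
i=4: S_4 = 17 + -5*4 = -3
i=5: S_5 = 17 + -5*5 = -8
The first 6 terms are: [17, 12, 7, 2, -3, -8]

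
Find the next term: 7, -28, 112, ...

Ratios: -28 / 7 = -4.0
This is a geometric sequence with common ratio r = -4.
Next term = 112 * -4 = -448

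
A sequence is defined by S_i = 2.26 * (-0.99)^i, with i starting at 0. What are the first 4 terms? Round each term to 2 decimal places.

This is a geometric sequence.
i=0: S_0 = 2.26 * (-0.99)^0 = 2.26
i=1: S_1 = 2.26 * (-0.99)^1 ≈ -2.24
i=2: S_2 = 2.26 * (-0.99)^2 ≈ 2.22
i=3: S_3 = 2.26 * (-0.99)^3 ≈ -2.19
The first 4 terms are: [2.26, -2.24, 2.22, -2.19]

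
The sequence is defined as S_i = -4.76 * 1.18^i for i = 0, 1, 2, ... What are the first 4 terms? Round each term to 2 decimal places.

This is a geometric sequence.
i=0: S_0 = -4.76 * 1.18^0 = -4.76
i=1: S_1 = -4.76 * 1.18^1 ≈ -5.62
i=2: S_2 = -4.76 * 1.18^2 ≈ -6.63
i=3: S_3 = -4.76 * 1.18^3 ≈ -7.82
The first 4 terms are: [-4.76, -5.62, -6.63, -7.82]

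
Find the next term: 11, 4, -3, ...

Differences: 4 - 11 = -7
This is an arithmetic sequence with common difference d = -7.
Next term = -3 + -7 = -10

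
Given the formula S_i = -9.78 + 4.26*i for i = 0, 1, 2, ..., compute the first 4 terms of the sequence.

This is an arithmetic sequence.
i=0: S_0 = -9.78 + 4.26*0 = -9.78
i=1: S_1 = -9.78 + 4.26*1 = -5.52
i=2: S_2 = -9.78 + 4.26*2 = -1.26
i=3: S_3 = -9.78 + 4.26*3 = 3.0
The first 4 terms are: [-9.78, -5.52, -1.26, 3.0]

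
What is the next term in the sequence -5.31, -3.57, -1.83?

Differences: -3.57 - -5.31 = 1.74
This is an arithmetic sequence with common difference d = 1.74.
Next term = -1.83 + 1.74 = -0.09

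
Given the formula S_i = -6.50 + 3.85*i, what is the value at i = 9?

S_9 = -6.5 + 3.85*9 = -6.5 + 34.65 = 28.15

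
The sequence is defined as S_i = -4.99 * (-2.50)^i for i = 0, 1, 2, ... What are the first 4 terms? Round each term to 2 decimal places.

This is a geometric sequence.
i=0: S_0 = -4.99 * (-2.5)^0 = -4.99
i=1: S_1 = -4.99 * (-2.5)^1 ≈ 12.48
i=2: S_2 = -4.99 * (-2.5)^2 ≈ -31.19
i=3: S_3 = -4.99 * (-2.5)^3 ≈ 77.97
The first 4 terms are: [-4.99, 12.48, -31.19, 77.97]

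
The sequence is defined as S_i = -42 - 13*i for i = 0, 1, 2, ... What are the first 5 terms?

This is an arithmetic sequence.
i=0: S_0 = -42 + -13*0 = -42
i=1: S_1 = -42 + -13*1 = -55
i=2: S_2 = -42 + -13*2 = -68
i=3: S_3 = -42 + -13*3 = -81
i=4: S_4 = -42 + -13*4 = -94
The first 5 terms are: [-42, -55, -68, -81, -94]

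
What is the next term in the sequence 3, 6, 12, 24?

Ratios: 6 / 3 = 2.0
This is a geometric sequence with common ratio r = 2.
Next term = 24 * 2 = 48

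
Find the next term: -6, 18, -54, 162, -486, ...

Ratios: 18 / -6 = -3.0
This is a geometric sequence with common ratio r = -3.
Next term = -486 * -3 = 1458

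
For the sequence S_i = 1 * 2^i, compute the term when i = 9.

S_9 = 1 * 2^9 = 1 * 512 = 512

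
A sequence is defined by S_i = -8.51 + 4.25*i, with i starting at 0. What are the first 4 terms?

This is an arithmetic sequence.
i=0: S_0 = -8.51 + 4.25*0 = -8.51
i=1: S_1 = -8.51 + 4.25*1 = -4.26
i=2: S_2 = -8.51 + 4.25*2 = -0.01
i=3: S_3 = -8.51 + 4.25*3 = 4.24
The first 4 terms are: [-8.51, -4.26, -0.01, 4.24]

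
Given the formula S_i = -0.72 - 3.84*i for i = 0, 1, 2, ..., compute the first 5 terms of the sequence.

This is an arithmetic sequence.
i=0: S_0 = -0.72 + -3.84*0 = -0.72
i=1: S_1 = -0.72 + -3.84*1 = -4.56
i=2: S_2 = -0.72 + -3.84*2 = -8.4
i=3: S_3 = -0.72 + -3.84*3 = -12.24
i=4: S_4 = -0.72 + -3.84*4 = -16.08
The first 5 terms are: [-0.72, -4.56, -8.4, -12.24, -16.08]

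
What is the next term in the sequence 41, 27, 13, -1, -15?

Differences: 27 - 41 = -14
This is an arithmetic sequence with common difference d = -14.
Next term = -15 + -14 = -29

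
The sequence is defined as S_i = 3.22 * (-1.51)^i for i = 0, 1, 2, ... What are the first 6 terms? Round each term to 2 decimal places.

This is a geometric sequence.
i=0: S_0 = 3.22 * (-1.51)^0 = 3.22
i=1: S_1 = 3.22 * (-1.51)^1 ≈ -4.86
i=2: S_2 = 3.22 * (-1.51)^2 ≈ 7.34
i=3: S_3 = 3.22 * (-1.51)^3 ≈ -11.09
i=4: S_4 = 3.22 * (-1.51)^4 ≈ 16.74
i=5: S_5 = 3.22 * (-1.51)^5 ≈ -25.28
The first 6 terms are: [3.22, -4.86, 7.34, -11.09, 16.74, -25.28]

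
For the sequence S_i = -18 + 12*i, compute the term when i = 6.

S_6 = -18 + 12*6 = -18 + 72 = 54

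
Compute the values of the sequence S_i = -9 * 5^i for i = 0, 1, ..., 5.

This is a geometric sequence.
i=0: S_0 = -9 * 5^0 = -9
i=1: S_1 = -9 * 5^1 = -45
i=2: S_2 = -9 * 5^2 = -225
i=3: S_3 = -9 * 5^3 = -1125
i=4: S_4 = -9 * 5^4 = -5625
i=5: S_5 = -9 * 5^5 = -28125
The first 6 terms are: [-9, -45, -225, -1125, -5625, -28125]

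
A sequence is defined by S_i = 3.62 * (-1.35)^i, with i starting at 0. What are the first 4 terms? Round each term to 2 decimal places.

This is a geometric sequence.
i=0: S_0 = 3.62 * (-1.35)^0 = 3.62
i=1: S_1 = 3.62 * (-1.35)^1 ≈ -4.89
i=2: S_2 = 3.62 * (-1.35)^2 ≈ 6.6
i=3: S_3 = 3.62 * (-1.35)^3 ≈ -8.91
The first 4 terms are: [3.62, -4.89, 6.6, -8.91]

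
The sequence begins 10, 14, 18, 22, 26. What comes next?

Differences: 14 - 10 = 4
This is an arithmetic sequence with common difference d = 4.
Next term = 26 + 4 = 30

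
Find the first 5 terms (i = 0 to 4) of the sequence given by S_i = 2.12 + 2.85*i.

This is an arithmetic sequence.
i=0: S_0 = 2.12 + 2.85*0 = 2.12
i=1: S_1 = 2.12 + 2.85*1 = 4.97
i=2: S_2 = 2.12 + 2.85*2 = 7.82
i=3: S_3 = 2.12 + 2.85*3 = 10.67
i=4: S_4 = 2.12 + 2.85*4 = 13.52
The first 5 terms are: [2.12, 4.97, 7.82, 10.67, 13.52]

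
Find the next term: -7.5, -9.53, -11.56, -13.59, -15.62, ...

Differences: -9.53 - -7.5 = -2.03
This is an arithmetic sequence with common difference d = -2.03.
Next term = -15.62 + -2.03 = -17.65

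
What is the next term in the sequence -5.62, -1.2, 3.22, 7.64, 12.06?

Differences: -1.2 - -5.62 = 4.42
This is an arithmetic sequence with common difference d = 4.42.
Next term = 12.06 + 4.42 = 16.48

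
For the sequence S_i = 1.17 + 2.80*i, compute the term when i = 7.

S_7 = 1.17 + 2.8*7 = 1.17 + 19.6 = 20.77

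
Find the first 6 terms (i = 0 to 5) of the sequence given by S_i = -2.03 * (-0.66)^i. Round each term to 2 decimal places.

This is a geometric sequence.
i=0: S_0 = -2.03 * (-0.66)^0 = -2.03
i=1: S_1 = -2.03 * (-0.66)^1 ≈ 1.34
i=2: S_2 = -2.03 * (-0.66)^2 ≈ -0.88
i=3: S_3 = -2.03 * (-0.66)^3 ≈ 0.58
i=4: S_4 = -2.03 * (-0.66)^4 ≈ -0.39
i=5: S_5 = -2.03 * (-0.66)^5 ≈ 0.25
The first 6 terms are: [-2.03, 1.34, -0.88, 0.58, -0.39, 0.25]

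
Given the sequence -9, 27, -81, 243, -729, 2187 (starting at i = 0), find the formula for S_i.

Check ratios: 27 / -9 = -3.0
Common ratio r = -3.
First term a = -9.
Formula: S_i = -9 * (-3)^i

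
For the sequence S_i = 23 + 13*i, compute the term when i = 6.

S_6 = 23 + 13*6 = 23 + 78 = 101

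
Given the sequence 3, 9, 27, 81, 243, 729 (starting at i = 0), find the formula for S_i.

Check ratios: 9 / 3 = 3.0
Common ratio r = 3.
First term a = 3.
Formula: S_i = 3 * 3^i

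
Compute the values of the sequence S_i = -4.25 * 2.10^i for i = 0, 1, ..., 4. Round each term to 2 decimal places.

This is a geometric sequence.
i=0: S_0 = -4.25 * 2.1^0 = -4.25
i=1: S_1 = -4.25 * 2.1^1 ≈ -8.93
i=2: S_2 = -4.25 * 2.1^2 ≈ -18.74
i=3: S_3 = -4.25 * 2.1^3 ≈ -39.36
i=4: S_4 = -4.25 * 2.1^4 ≈ -82.65
The first 5 terms are: [-4.25, -8.93, -18.74, -39.36, -82.65]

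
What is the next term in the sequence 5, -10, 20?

Ratios: -10 / 5 = -2.0
This is a geometric sequence with common ratio r = -2.
Next term = 20 * -2 = -40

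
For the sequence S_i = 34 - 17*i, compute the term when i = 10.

S_10 = 34 + -17*10 = 34 + -170 = -136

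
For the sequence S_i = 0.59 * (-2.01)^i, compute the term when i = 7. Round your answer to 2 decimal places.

S_7 = 0.59 * (-2.01)^7 ≈ 0.59 * -132.5478 ≈ -78.2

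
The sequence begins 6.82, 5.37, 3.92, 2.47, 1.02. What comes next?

Differences: 5.37 - 6.82 = -1.45
This is an arithmetic sequence with common difference d = -1.45.
Next term = 1.02 + -1.45 = -0.43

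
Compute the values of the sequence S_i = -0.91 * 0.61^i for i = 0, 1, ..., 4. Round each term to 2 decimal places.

This is a geometric sequence.
i=0: S_0 = -0.91 * 0.61^0 = -0.91
i=1: S_1 = -0.91 * 0.61^1 ≈ -0.56
i=2: S_2 = -0.91 * 0.61^2 ≈ -0.34
i=3: S_3 = -0.91 * 0.61^3 ≈ -0.21
i=4: S_4 = -0.91 * 0.61^4 ≈ -0.13
The first 5 terms are: [-0.91, -0.56, -0.34, -0.21, -0.13]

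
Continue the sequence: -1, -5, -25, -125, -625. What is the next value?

Ratios: -5 / -1 = 5.0
This is a geometric sequence with common ratio r = 5.
Next term = -625 * 5 = -3125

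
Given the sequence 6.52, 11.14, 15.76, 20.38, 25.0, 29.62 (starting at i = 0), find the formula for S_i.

Check differences: 11.14 - 6.52 = 4.62
15.76 - 11.14 = 4.62
Common difference d = 4.62.
First term a = 6.52.
Formula: S_i = 6.52 + 4.62*i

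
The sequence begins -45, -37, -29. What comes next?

Differences: -37 - -45 = 8
This is an arithmetic sequence with common difference d = 8.
Next term = -29 + 8 = -21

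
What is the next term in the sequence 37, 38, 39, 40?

Differences: 38 - 37 = 1
This is an arithmetic sequence with common difference d = 1.
Next term = 40 + 1 = 41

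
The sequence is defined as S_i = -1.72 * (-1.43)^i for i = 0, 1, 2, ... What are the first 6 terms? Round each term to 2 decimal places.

This is a geometric sequence.
i=0: S_0 = -1.72 * (-1.43)^0 = -1.72
i=1: S_1 = -1.72 * (-1.43)^1 ≈ 2.46
i=2: S_2 = -1.72 * (-1.43)^2 ≈ -3.52
i=3: S_3 = -1.72 * (-1.43)^3 ≈ 5.03
i=4: S_4 = -1.72 * (-1.43)^4 ≈ -7.19
i=5: S_5 = -1.72 * (-1.43)^5 ≈ 10.29
The first 6 terms are: [-1.72, 2.46, -3.52, 5.03, -7.19, 10.29]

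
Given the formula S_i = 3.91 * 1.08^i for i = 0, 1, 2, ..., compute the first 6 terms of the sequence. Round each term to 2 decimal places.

This is a geometric sequence.
i=0: S_0 = 3.91 * 1.08^0 = 3.91
i=1: S_1 = 3.91 * 1.08^1 ≈ 4.22
i=2: S_2 = 3.91 * 1.08^2 ≈ 4.56
i=3: S_3 = 3.91 * 1.08^3 ≈ 4.93
i=4: S_4 = 3.91 * 1.08^4 ≈ 5.32
i=5: S_5 = 3.91 * 1.08^5 ≈ 5.75
The first 6 terms are: [3.91, 4.22, 4.56, 4.93, 5.32, 5.75]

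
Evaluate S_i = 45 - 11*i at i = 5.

S_5 = 45 + -11*5 = 45 + -55 = -10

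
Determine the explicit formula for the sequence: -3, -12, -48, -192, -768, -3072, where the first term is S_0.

Check ratios: -12 / -3 = 4.0
Common ratio r = 4.
First term a = -3.
Formula: S_i = -3 * 4^i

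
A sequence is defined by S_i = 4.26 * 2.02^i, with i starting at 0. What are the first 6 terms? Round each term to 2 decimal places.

This is a geometric sequence.
i=0: S_0 = 4.26 * 2.02^0 = 4.26
i=1: S_1 = 4.26 * 2.02^1 ≈ 8.61
i=2: S_2 = 4.26 * 2.02^2 ≈ 17.38
i=3: S_3 = 4.26 * 2.02^3 ≈ 35.11
i=4: S_4 = 4.26 * 2.02^4 ≈ 70.93
i=5: S_5 = 4.26 * 2.02^5 ≈ 143.27
The first 6 terms are: [4.26, 8.61, 17.38, 35.11, 70.93, 143.27]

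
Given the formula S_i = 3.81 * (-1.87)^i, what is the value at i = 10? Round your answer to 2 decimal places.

S_10 = 3.81 * (-1.87)^10 ≈ 3.81 * 522.8969 ≈ 1992.24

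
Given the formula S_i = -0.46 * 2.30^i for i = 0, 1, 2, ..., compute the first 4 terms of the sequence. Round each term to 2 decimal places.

This is a geometric sequence.
i=0: S_0 = -0.46 * 2.3^0 = -0.46
i=1: S_1 = -0.46 * 2.3^1 ≈ -1.06
i=2: S_2 = -0.46 * 2.3^2 ≈ -2.43
i=3: S_3 = -0.46 * 2.3^3 ≈ -5.6
The first 4 terms are: [-0.46, -1.06, -2.43, -5.6]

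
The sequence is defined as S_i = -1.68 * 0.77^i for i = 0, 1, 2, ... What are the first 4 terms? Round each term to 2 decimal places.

This is a geometric sequence.
i=0: S_0 = -1.68 * 0.77^0 = -1.68
i=1: S_1 = -1.68 * 0.77^1 ≈ -1.29
i=2: S_2 = -1.68 * 0.77^2 ≈ -1.0
i=3: S_3 = -1.68 * 0.77^3 ≈ -0.77
The first 4 terms are: [-1.68, -1.29, -1.0, -0.77]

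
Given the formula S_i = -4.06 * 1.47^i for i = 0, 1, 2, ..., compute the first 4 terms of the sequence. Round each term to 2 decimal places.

This is a geometric sequence.
i=0: S_0 = -4.06 * 1.47^0 = -4.06
i=1: S_1 = -4.06 * 1.47^1 ≈ -5.97
i=2: S_2 = -4.06 * 1.47^2 ≈ -8.77
i=3: S_3 = -4.06 * 1.47^3 ≈ -12.9
The first 4 terms are: [-4.06, -5.97, -8.77, -12.9]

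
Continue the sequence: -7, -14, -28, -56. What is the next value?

Ratios: -14 / -7 = 2.0
This is a geometric sequence with common ratio r = 2.
Next term = -56 * 2 = -112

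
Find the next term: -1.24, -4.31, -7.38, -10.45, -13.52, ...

Differences: -4.31 - -1.24 = -3.07
This is an arithmetic sequence with common difference d = -3.07.
Next term = -13.52 + -3.07 = -16.59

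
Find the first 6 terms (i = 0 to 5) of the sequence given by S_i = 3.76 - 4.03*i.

This is an arithmetic sequence.
i=0: S_0 = 3.76 + -4.03*0 = 3.76
i=1: S_1 = 3.76 + -4.03*1 = -0.27
i=2: S_2 = 3.76 + -4.03*2 = -4.3
i=3: S_3 = 3.76 + -4.03*3 = -8.33
i=4: S_4 = 3.76 + -4.03*4 = -12.36
i=5: S_5 = 3.76 + -4.03*5 = -16.39
The first 6 terms are: [3.76, -0.27, -4.3, -8.33, -12.36, -16.39]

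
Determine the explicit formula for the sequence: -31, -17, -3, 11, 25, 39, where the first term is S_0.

Check differences: -17 - -31 = 14
-3 - -17 = 14
Common difference d = 14.
First term a = -31.
Formula: S_i = -31 + 14*i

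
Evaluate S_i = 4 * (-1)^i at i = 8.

S_8 = 4 * (-1)^8 = 4 * 1 = 4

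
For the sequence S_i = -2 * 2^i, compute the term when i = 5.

S_5 = -2 * 2^5 = -2 * 32 = -64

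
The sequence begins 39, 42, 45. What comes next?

Differences: 42 - 39 = 3
This is an arithmetic sequence with common difference d = 3.
Next term = 45 + 3 = 48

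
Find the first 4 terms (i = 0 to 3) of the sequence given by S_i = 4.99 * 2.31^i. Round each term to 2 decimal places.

This is a geometric sequence.
i=0: S_0 = 4.99 * 2.31^0 = 4.99
i=1: S_1 = 4.99 * 2.31^1 ≈ 11.53
i=2: S_2 = 4.99 * 2.31^2 ≈ 26.63
i=3: S_3 = 4.99 * 2.31^3 ≈ 61.51
The first 4 terms are: [4.99, 11.53, 26.63, 61.51]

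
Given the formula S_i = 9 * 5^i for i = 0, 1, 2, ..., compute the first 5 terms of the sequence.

This is a geometric sequence.
i=0: S_0 = 9 * 5^0 = 9
i=1: S_1 = 9 * 5^1 = 45
i=2: S_2 = 9 * 5^2 = 225
i=3: S_3 = 9 * 5^3 = 1125
i=4: S_4 = 9 * 5^4 = 5625
The first 5 terms are: [9, 45, 225, 1125, 5625]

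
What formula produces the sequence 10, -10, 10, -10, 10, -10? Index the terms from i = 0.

Check ratios: -10 / 10 = -1.0
Common ratio r = -1.
First term a = 10.
Formula: S_i = 10 * (-1)^i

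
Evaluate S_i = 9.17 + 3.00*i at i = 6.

S_6 = 9.17 + 3.0*6 = 9.17 + 18.0 = 27.17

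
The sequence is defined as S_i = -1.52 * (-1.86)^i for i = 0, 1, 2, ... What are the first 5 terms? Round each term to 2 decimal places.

This is a geometric sequence.
i=0: S_0 = -1.52 * (-1.86)^0 = -1.52
i=1: S_1 = -1.52 * (-1.86)^1 ≈ 2.83
i=2: S_2 = -1.52 * (-1.86)^2 ≈ -5.26
i=3: S_3 = -1.52 * (-1.86)^3 ≈ 9.78
i=4: S_4 = -1.52 * (-1.86)^4 ≈ -18.19
The first 5 terms are: [-1.52, 2.83, -5.26, 9.78, -18.19]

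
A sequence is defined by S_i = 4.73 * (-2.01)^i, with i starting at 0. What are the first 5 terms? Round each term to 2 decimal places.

This is a geometric sequence.
i=0: S_0 = 4.73 * (-2.01)^0 = 4.73
i=1: S_1 = 4.73 * (-2.01)^1 ≈ -9.51
i=2: S_2 = 4.73 * (-2.01)^2 ≈ 19.11
i=3: S_3 = 4.73 * (-2.01)^3 ≈ -38.41
i=4: S_4 = 4.73 * (-2.01)^4 ≈ 77.2
The first 5 terms are: [4.73, -9.51, 19.11, -38.41, 77.2]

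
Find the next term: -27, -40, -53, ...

Differences: -40 - -27 = -13
This is an arithmetic sequence with common difference d = -13.
Next term = -53 + -13 = -66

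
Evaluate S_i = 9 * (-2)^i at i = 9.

S_9 = 9 * (-2)^9 = 9 * -512 = -4608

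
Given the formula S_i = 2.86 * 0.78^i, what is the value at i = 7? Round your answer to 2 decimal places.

S_7 = 2.86 * 0.78^7 ≈ 2.86 * 0.1757 ≈ 0.5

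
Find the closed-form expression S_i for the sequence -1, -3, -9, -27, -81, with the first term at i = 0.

Check ratios: -3 / -1 = 3.0
Common ratio r = 3.
First term a = -1.
Formula: S_i = -1 * 3^i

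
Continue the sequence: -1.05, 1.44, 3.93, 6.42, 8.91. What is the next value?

Differences: 1.44 - -1.05 = 2.49
This is an arithmetic sequence with common difference d = 2.49.
Next term = 8.91 + 2.49 = 11.4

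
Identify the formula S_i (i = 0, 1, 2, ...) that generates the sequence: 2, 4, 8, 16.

Check ratios: 4 / 2 = 2.0
Common ratio r = 2.
First term a = 2.
Formula: S_i = 2 * 2^i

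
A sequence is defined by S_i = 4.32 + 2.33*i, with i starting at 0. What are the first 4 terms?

This is an arithmetic sequence.
i=0: S_0 = 4.32 + 2.33*0 = 4.32
i=1: S_1 = 4.32 + 2.33*1 = 6.65
i=2: S_2 = 4.32 + 2.33*2 = 8.98
i=3: S_3 = 4.32 + 2.33*3 = 11.31
The first 4 terms are: [4.32, 6.65, 8.98, 11.31]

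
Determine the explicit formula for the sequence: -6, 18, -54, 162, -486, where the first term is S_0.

Check ratios: 18 / -6 = -3.0
Common ratio r = -3.
First term a = -6.
Formula: S_i = -6 * (-3)^i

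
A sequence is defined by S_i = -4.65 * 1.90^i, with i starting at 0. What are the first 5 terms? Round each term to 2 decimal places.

This is a geometric sequence.
i=0: S_0 = -4.65 * 1.9^0 = -4.65
i=1: S_1 = -4.65 * 1.9^1 ≈ -8.84
i=2: S_2 = -4.65 * 1.9^2 ≈ -16.79
i=3: S_3 = -4.65 * 1.9^3 ≈ -31.89
i=4: S_4 = -4.65 * 1.9^4 ≈ -60.6
The first 5 terms are: [-4.65, -8.84, -16.79, -31.89, -60.6]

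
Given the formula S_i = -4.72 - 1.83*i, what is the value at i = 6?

S_6 = -4.72 + -1.83*6 = -4.72 + -10.98 = -15.7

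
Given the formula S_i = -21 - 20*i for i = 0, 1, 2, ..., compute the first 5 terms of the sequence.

This is an arithmetic sequence.
i=0: S_0 = -21 + -20*0 = -21
i=1: S_1 = -21 + -20*1 = -41
i=2: S_2 = -21 + -20*2 = -61
i=3: S_3 = -21 + -20*3 = -81
i=4: S_4 = -21 + -20*4 = -101
The first 5 terms are: [-21, -41, -61, -81, -101]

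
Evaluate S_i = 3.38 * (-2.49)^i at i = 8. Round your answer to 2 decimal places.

S_8 = 3.38 * (-2.49)^8 ≈ 3.38 * 1477.7289 ≈ 4994.72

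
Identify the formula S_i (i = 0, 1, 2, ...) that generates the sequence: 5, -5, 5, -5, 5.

Check ratios: -5 / 5 = -1.0
Common ratio r = -1.
First term a = 5.
Formula: S_i = 5 * (-1)^i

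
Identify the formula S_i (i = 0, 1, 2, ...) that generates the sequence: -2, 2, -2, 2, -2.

Check ratios: 2 / -2 = -1.0
Common ratio r = -1.
First term a = -2.
Formula: S_i = -2 * (-1)^i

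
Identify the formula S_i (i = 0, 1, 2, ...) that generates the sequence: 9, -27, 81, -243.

Check ratios: -27 / 9 = -3.0
Common ratio r = -3.
First term a = 9.
Formula: S_i = 9 * (-3)^i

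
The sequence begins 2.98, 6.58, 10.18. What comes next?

Differences: 6.58 - 2.98 = 3.6
This is an arithmetic sequence with common difference d = 3.6.
Next term = 10.18 + 3.6 = 13.78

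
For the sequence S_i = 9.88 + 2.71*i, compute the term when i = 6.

S_6 = 9.88 + 2.71*6 = 9.88 + 16.26 = 26.14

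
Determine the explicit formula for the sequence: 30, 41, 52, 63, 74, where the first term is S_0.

Check differences: 41 - 30 = 11
52 - 41 = 11
Common difference d = 11.
First term a = 30.
Formula: S_i = 30 + 11*i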